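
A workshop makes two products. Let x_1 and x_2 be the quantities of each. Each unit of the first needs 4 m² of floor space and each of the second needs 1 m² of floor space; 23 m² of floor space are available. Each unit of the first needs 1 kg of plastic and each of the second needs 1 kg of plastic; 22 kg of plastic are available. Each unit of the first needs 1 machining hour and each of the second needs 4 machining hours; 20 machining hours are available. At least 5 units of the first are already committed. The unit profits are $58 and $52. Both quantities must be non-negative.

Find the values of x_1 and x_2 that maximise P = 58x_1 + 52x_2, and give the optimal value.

x_1 = 5, x_2 = 3, maximum P = 446

Extreme points and P = 58x_1 + 52x_2:
  (23/4, 0) → P = 667/2
  (5, 0) → P = 290
  (5, 3) → P = 446

At the optimal vertex, 4x_1 + x_2 = 23 and x_1 = 5.
Solving simultaneously gives x_1 = 5, x_2 = 3.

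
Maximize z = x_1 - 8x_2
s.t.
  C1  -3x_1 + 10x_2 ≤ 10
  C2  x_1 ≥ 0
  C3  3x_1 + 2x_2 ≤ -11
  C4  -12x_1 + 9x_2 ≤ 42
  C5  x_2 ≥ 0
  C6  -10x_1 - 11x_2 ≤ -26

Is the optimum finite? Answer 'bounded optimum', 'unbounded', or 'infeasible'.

infeasible

The boundaries -3x_1 + 10x_2 = 10 and -10x_1 - 11x_2 = -26 meet at (150/133, 178/133), but that point violates 3x_1 + 2x_2 ≤ -11. Every candidate vertex is excluded by some other constraint, so the feasible region is empty.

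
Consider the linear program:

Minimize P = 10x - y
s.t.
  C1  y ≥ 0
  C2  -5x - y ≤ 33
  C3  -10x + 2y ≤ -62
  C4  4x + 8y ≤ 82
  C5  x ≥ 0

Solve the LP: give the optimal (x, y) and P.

x = 31/5, y = 0, minimum P = 62

Corner points and P = 10x - y:
  (31/5, 0) → P = 62
  (41/2, 0) → P = 205
  (15/2, 13/2) → P = 137/2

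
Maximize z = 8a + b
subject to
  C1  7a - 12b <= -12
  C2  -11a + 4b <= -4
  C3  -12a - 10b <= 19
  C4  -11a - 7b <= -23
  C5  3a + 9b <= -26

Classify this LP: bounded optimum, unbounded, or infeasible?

infeasible

The boundaries 7a - 12b = -12 and -11a - 7b = -23 meet at (192/181, 293/181), but that point violates 3a + 9b ≤ -26. Every candidate vertex is excluded by some other constraint, so the feasible region is empty.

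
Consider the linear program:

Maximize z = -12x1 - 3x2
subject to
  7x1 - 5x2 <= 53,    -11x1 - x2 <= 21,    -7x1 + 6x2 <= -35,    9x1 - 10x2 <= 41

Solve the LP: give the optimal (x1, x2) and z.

The binding constraints are -7x1 + 6x2 = -35 and 9x1 - 10x2 = 41.
Solving simultaneously gives x1 = 13/2, x2 = 7/4.

x1 = 13/2, x2 = 7/4, maximum z = -333/4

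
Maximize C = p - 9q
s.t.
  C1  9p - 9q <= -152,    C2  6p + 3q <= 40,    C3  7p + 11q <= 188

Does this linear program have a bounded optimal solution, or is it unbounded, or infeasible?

unbounded

From the feasible point (-32/27, 424/27), moving in the direction (-9, -9) keeps every constraint satisfied while C increases without bound.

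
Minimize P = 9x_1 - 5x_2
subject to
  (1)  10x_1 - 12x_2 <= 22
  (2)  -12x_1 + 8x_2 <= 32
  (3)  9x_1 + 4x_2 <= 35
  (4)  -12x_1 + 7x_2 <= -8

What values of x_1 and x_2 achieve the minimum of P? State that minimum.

x_1 = -29/37, x_2 = -92/37, minimum P = 199/37

Feasible corners and P = 9x_1 - 5x_2:
  (127/37, 38/37) → P = 953/37
  (-29/37, -92/37) → P = 199/37
  (277/111, 116/37) → P = 251/37

The binding constraints are 10x_1 - 12x_2 = 22 and -12x_1 + 7x_2 = -8.
Solving simultaneously gives x_1 = -29/37, x_2 = -92/37.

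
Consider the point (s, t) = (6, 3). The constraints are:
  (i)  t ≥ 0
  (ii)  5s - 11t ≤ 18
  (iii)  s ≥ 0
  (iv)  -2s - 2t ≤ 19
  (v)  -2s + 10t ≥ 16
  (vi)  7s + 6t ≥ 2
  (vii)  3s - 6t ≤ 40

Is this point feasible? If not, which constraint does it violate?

(i): 3 ≥ 0 ✓
(ii): -3 ≤ 18 ✓
(iii): 6 ≥ 0 ✓
(iv): -18 ≤ 19 ✓
(v): 18 ≥ 16 ✓
(vi): 60 ≥ 2 ✓
(vii): 0 ≤ 40 ✓

feasible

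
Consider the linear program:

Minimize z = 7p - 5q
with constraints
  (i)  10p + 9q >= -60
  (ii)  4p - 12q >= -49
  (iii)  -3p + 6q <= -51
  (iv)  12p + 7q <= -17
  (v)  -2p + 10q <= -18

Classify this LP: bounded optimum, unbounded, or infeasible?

bounded optimum

Extreme points and z = 7p - 5q:
  (33/29, -230/29) → z = 1381/29
  (267/38, -275/19) → z = 4619/38
  (85/31, -221/31) → z = 1700/31
The feasible region has finitely many vertices and no improving ray; the minimum is 1381/29 at (33/29, -230/29).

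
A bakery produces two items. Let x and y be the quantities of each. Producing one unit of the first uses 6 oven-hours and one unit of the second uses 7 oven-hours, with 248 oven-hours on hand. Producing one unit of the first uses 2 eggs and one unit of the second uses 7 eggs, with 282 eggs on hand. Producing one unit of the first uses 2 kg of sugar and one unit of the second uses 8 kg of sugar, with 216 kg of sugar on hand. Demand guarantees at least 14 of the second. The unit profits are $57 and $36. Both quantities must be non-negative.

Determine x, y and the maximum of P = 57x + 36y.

x = 25, y = 14, maximum P = 1929

Extreme points and P = 57x + 36y:
  (0, 27) → P = 972
  (0, 14) → P = 504
  (236/17, 400/17) → P = 27852/17
  (25, 14) → P = 1929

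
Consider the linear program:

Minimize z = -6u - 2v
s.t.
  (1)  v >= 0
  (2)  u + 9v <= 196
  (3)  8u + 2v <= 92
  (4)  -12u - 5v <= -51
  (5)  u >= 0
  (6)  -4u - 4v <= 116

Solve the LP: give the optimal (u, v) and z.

Extreme points and z = -6u - 2v:
  (23/2, 0) → z = -69
  (17/4, 0) → z = -51/2
  (218/35, 738/35) → z = -2784/35
  (0, 196/9) → z = -392/9
  (0, 51/5) → z = -102/5

u = 218/35, v = 738/35, minimum z = -2784/35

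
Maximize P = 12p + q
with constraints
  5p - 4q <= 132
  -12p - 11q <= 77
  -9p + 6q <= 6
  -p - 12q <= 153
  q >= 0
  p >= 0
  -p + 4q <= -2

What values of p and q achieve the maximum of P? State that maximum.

p = 65/2, q = 61/8, maximum P = 3181/8

Vertices and P = 12p + q:
  (132/5, 0) → P = 1584/5
  (65/2, 61/8) → P = 3181/8
  (2, 0) → P = 24

The binding constraints are 5p - 4q = 132 and -p + 4q = -2.
Solving simultaneously gives p = 65/2, q = 61/8.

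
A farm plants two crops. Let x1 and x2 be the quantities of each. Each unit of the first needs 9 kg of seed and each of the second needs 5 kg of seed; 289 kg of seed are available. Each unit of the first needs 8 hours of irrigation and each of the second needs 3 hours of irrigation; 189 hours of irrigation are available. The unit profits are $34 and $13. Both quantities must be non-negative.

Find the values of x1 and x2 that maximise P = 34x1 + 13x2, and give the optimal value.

Corner points and P = 34x1 + 13x2:
  (0, 0) → P = 0
  (0, 289/5) → P = 3757/5
  (189/8, 0) → P = 3213/4
  (6, 47) → P = 815

x1 = 6, x2 = 47, maximum P = 815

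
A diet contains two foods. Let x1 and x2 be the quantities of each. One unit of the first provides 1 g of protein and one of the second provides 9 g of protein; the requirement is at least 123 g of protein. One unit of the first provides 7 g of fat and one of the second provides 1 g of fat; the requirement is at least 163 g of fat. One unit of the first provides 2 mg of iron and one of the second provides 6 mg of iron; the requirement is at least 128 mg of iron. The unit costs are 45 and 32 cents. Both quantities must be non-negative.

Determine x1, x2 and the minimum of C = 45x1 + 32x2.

Extreme points and C = 45x1 + 32x2:
  (0, 163) → C = 5216
  (123, 0) → C = 5535
  (69/2, 59/6) → C = 11203/6
  (85/4, 57/4) → C = 5649/4
The feasible region is unbounded (it extends along (0, 1), (1, 0)), but C strictly increases along every unbounded feasible direction, so there is no improving ray and the minimum is attained at a vertex.

At the optimal vertex, 7x1 + x2 = 163 and 2x1 + 6x2 = 128.
Solving simultaneously gives x1 = 85/4, x2 = 57/4.

x1 = 85/4, x2 = 57/4, minimum C = 5649/4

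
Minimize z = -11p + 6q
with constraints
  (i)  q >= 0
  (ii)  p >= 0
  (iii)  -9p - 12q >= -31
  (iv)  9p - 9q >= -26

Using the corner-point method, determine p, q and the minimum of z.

Feasible corners and z = -11p + 6q:
  (0, 0) → z = 0
  (31/9, 0) → z = -341/9
  (0, 31/12) → z = 31/2

The optimum lies where q = 0 and -9p - 12q = -31.
Solving simultaneously gives p = 31/9, q = 0.

p = 31/9, q = 0, minimum z = -341/9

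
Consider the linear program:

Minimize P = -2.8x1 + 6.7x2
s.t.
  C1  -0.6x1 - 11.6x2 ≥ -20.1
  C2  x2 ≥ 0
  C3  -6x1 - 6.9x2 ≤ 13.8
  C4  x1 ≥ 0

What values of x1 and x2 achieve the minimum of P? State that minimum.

x1 = 33.5, x2 = 0, minimum P = -93.8

Vertices and P = -2.8x1 + 6.7x2:
  (67/2, 0) → P = -469/5
  (0, 201/116) → P = 13467/1160
  (0, 0) → P = 0

The binding constraints are -0.6x1 - 11.6x2 = -20.1 and x2 = 0.
Solving simultaneously gives x1 = 67/2, x2 = 0.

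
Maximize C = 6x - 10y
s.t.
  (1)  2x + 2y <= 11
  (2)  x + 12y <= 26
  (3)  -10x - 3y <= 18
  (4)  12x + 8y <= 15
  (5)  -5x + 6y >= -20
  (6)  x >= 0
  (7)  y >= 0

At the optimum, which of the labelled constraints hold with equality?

(4) and (7)

Vertices and C = 6x - 10y:
  (0, 15/8) → C = -75/4
  (5/4, 0) → C = 15/2
  (0, 0) → C = 0

The maximum is at (5/4, 0). Substituting into each constraint, equality holds for (4) and (7); the remaining constraints have slack.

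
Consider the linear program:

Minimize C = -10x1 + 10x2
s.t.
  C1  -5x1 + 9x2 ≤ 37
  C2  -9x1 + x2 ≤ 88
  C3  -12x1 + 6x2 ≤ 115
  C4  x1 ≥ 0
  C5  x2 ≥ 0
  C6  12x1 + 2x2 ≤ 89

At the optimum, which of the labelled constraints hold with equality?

Feasible corners and C = -10x1 + 10x2:
  (0, 37/9) → C = 370/9
  (727/118, 889/118) → C = 810/59
  (0, 0) → C = 0
  (89/12, 0) → C = -445/6

The minimum is at (89/12, 0). Substituting into each constraint, equality holds for C5 and C6; the remaining constraints have slack.

C5 and C6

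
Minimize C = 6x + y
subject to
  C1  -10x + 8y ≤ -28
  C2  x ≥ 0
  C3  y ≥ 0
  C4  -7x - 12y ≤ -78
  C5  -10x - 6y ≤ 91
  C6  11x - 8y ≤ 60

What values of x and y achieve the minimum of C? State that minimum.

Feasible corners and C = 6x + y:
  (60/11, 73/22) → C = 793/22
  (32, 73/2) → C = 457/2
  (336/47, 219/94) → C = 4251/94

At the optimal vertex, -10x + 8y = -28 and -7x - 12y = -78.
Solving simultaneously gives x = 60/11, y = 73/22.

x = 60/11, y = 73/22, minimum C = 793/22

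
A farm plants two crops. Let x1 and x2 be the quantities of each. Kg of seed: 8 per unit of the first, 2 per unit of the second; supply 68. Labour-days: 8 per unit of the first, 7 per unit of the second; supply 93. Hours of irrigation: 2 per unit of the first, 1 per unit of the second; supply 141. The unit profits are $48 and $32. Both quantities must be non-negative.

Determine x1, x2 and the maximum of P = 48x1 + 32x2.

x1 = 29/4, x2 = 5, maximum P = 508

The binding constraints are 8x1 + 2x2 = 68 and 8x1 + 7x2 = 93.
Solving simultaneously gives x1 = 29/4, x2 = 5.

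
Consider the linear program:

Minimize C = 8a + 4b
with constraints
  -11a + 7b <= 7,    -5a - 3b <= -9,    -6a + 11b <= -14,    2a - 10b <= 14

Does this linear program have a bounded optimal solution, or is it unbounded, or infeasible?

bounded optimum

Feasible corners and C = 8a + 4b:
  (141/73, -16/73) → C = 1064/73
  (33/14, -13/14) → C = 106/7
The feasible region has finitely many vertices and no improving ray; the minimum is 1064/73 at (141/73, -16/73).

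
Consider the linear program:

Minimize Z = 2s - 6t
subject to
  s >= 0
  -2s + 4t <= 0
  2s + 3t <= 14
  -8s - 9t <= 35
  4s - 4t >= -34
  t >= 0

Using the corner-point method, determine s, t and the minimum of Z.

Vertices and Z = 2s - 6t:
  (0, 0) → Z = 0
  (4, 2) → Z = -4
  (7, 0) → Z = 14

The optimum lies where -2s + 4t = 0 and 2s + 3t = 14.
Solving simultaneously gives s = 4, t = 2.

s = 4, t = 2, minimum Z = -4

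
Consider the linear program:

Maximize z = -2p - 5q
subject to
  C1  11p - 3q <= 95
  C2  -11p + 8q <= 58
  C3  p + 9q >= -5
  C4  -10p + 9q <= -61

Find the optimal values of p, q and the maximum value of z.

p = 56/11, q = -37/33, maximum z = -151/33

Extreme points and z = -2p - 5q:
  (140/17, -25/17) → z = -155/17
  (224/23, 93/23) → z = -913/23
  (56/11, -37/33) → z = -151/33

The binding constraints are p + 9q = -5 and -10p + 9q = -61.
Solving simultaneously gives p = 56/11, q = -37/33.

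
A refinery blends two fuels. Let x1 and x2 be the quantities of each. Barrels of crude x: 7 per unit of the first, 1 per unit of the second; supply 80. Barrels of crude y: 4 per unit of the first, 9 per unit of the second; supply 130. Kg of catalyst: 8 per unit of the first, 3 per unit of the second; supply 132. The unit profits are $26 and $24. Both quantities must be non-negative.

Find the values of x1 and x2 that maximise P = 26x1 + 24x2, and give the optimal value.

x1 = 10, x2 = 10, maximum P = 500

Feasible corners and P = 26x1 + 24x2:
  (0, 0) → P = 0
  (0, 130/9) → P = 1040/3
  (80/7, 0) → P = 2080/7
  (10, 10) → P = 500

At the optimal vertex, 7x1 + x2 = 80 and 4x1 + 9x2 = 130.
Solving simultaneously gives x1 = 10, x2 = 10.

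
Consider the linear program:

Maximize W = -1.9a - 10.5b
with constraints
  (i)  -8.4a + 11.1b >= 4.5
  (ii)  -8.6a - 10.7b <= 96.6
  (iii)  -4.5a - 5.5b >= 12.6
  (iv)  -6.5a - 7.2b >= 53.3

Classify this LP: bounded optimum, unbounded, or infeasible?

Feasible corners and W = -1.9a - 10.5b:
  (-37347/6178, -12879/3089) → W = 3414183/61780
  (-20801/4421, -13949/4421) → W = 929932/22105
  (-20243/335, 3159/67) → W = -636929/1675
The feasible region has finitely many vertices and no improving ray; the maximum is 3414183/61780 at (-37347/6178, -12879/3089).

bounded optimum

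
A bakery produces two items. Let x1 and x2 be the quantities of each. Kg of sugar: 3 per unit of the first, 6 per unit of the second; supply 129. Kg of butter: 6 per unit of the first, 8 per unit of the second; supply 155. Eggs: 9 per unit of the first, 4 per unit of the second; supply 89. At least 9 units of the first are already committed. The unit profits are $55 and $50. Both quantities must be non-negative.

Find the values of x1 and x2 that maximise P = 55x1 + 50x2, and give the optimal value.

Extreme points and P = 55x1 + 50x2:
  (89/9, 0) → P = 4895/9
  (9, 0) → P = 495
  (9, 2) → P = 595

x1 = 9, x2 = 2, maximum P = 595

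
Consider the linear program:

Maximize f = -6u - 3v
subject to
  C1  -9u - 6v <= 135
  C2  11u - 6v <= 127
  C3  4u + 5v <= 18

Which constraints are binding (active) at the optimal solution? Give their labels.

C1 and C3

Corner points and f = -6u - 3v:
  (-2/5, -219/10) → f = 681/10
  (-261/7, 234/7) → f = 864/7
  (743/79, -310/79) → f = -3528/79

The maximum is at (-261/7, 234/7). Substituting into each constraint, equality holds for C1 and C3; the remaining constraints have slack.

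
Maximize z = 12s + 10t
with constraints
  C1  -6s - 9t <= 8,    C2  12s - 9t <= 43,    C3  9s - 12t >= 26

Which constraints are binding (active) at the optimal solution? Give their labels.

Feasible corners and z = 12s + 10t:
  (35/18, -59/27) → z = 40/27
  (46/51, -76/51) → z = -208/51
  (94/21, 25/21) → z = 1378/21

The maximum is at (94/21, 25/21). Substituting into each constraint, equality holds for C2 and C3; the remaining constraints have slack.

C2 and C3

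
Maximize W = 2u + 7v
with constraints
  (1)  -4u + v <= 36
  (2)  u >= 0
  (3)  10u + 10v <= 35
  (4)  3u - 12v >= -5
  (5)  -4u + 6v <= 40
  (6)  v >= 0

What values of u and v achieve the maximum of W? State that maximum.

Corner points and W = 2u + 7v:
  (0, 5/12) → W = 35/12
  (0, 0) → W = 0
  (37/15, 31/30) → W = 73/6
  (7/2, 0) → W = 7

The optimum lies where 10u + 10v = 35 and 3u - 12v = -5.
Solving simultaneously gives u = 37/15, v = 31/30.

u = 37/15, v = 31/30, maximum W = 73/6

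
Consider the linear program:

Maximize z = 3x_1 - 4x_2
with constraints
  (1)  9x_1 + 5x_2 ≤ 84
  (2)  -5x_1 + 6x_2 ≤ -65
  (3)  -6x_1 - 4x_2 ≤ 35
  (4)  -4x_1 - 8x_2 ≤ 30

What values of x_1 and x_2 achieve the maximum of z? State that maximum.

x_1 = 411/26, x_2 = -303/26, maximum z = 2445/26

Feasible corners and z = 3x_1 - 4x_2:
  (829/79, -165/79) → z = 3147/79
  (411/26, -303/26) → z = 2445/26
  (85/16, -205/32) → z = 665/16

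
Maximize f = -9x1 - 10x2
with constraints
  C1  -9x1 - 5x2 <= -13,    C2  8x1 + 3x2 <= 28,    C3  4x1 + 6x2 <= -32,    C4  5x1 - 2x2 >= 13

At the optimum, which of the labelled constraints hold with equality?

C1 and C2

Feasible corners and f = -9x1 - 10x2:
  (101/13, -148/13) → f = 571/13
  (7, -10) → f = 37
  (22/3, -92/9) → f = 326/9

The maximum is at (101/13, -148/13). Substituting into each constraint, equality holds for C1 and C2; the remaining constraints have slack.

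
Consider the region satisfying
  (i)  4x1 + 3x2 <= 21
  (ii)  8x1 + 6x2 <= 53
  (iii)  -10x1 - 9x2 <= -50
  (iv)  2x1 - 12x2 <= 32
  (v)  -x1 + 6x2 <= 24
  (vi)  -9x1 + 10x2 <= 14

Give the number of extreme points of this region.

Pairwise boundary intersections that survive every other constraint:
  (58/9, -43/27)
  (168/67, 245/67)
  (148/23, -110/69)
  (374/181, 590/181)

4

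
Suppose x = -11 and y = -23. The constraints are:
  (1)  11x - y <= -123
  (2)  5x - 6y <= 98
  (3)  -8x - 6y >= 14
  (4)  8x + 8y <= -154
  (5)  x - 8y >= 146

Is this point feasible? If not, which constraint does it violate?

Constraint (1): 11x - y = -98, which is not ≤ -123. All other constraints are satisfied.

not feasible — violates (1)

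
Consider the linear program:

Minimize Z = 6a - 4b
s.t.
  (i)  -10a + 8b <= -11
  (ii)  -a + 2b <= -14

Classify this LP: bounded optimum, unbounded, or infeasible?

From the feasible point (-15/2, -43/4), moving in the direction (-8, -10) keeps every constraint satisfied while Z decreases without bound.

unbounded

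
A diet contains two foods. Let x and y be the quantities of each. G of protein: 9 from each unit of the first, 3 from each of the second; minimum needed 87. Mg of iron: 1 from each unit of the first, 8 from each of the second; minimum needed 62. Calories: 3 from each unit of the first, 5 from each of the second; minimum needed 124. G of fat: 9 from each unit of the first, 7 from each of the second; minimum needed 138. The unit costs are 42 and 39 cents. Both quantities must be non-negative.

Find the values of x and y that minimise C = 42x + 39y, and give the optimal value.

x = 7/4, y = 95/4, minimum C = 3999/4

Vertices and C = 42x + 39y:
  (0, 29) → C = 1131
  (62, 0) → C = 2604
  (7/4, 95/4) → C = 3999/4
  (682/19, 62/19) → C = 31062/19
The feasible region is unbounded (it extends along (0, 1), (1, 0)), but C strictly increases along every unbounded feasible direction, so there is no improving ray and the minimum is attained at a vertex.

The optimum lies where 9x + 3y = 87 and 3x + 5y = 124.
Solving simultaneously gives x = 7/4, y = 95/4.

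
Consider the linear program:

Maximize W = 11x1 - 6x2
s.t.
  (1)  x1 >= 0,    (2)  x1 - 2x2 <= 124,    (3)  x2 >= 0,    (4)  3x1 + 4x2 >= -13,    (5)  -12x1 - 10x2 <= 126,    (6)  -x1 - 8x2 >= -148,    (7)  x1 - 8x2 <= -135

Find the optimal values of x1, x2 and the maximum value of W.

Extreme points and W = 11x1 - 6x2:
  (0, 37/2) → W = -111
  (0, 135/8) → W = -405/4
  (13/2, 283/16) → W = -277/8

x1 = 13/2, x2 = 283/16, maximum W = -277/8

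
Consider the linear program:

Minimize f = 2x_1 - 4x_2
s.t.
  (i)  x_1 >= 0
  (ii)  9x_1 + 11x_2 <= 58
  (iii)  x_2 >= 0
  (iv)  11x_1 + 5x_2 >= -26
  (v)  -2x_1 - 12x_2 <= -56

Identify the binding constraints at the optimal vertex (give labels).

(i) and (ii)

Extreme points and f = 2x_1 - 4x_2:
  (0, 58/11) → f = -232/11
  (0, 14/3) → f = -56/3
  (40/43, 194/43) → f = -696/43

The minimum is at (0, 58/11). Substituting into each constraint, equality holds for (i) and (ii); the remaining constraints have slack.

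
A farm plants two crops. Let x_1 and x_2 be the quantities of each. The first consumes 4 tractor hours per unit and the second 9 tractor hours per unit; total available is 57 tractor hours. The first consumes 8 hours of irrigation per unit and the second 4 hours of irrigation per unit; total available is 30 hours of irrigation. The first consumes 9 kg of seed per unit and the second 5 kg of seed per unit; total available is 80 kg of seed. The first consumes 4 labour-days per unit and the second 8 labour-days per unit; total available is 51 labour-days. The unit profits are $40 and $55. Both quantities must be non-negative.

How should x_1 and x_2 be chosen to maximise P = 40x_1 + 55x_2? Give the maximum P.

The binding constraints are 4x_1 + 9x_2 = 57 and 8x_1 + 4x_2 = 30.
Solving simultaneously gives x_1 = 3/4, x_2 = 6.

x_1 = 3/4, x_2 = 6, maximum P = 360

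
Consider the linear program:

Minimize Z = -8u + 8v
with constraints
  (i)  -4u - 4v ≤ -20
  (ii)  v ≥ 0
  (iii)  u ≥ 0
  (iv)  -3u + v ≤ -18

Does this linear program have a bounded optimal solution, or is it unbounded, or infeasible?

unbounded

From the feasible point (6, 0), moving in the direction (1, 0) keeps every constraint satisfied while Z decreases without bound.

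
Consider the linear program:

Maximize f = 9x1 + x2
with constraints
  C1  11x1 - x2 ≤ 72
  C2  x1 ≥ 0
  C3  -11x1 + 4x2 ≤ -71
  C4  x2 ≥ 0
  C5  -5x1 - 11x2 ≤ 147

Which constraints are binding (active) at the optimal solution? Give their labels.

Corner points and f = 9x1 + x2:
  (217/33, 1/3) → f = 1964/33
  (72/11, 0) → f = 648/11
  (71/11, 0) → f = 639/11

The maximum is at (217/33, 1/3). Substituting into each constraint, equality holds for C1 and C3; the remaining constraints have slack.

C1 and C3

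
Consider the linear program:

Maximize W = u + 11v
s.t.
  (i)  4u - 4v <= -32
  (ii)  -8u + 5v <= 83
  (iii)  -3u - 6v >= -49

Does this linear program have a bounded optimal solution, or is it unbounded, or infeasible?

Corner points and W = u + 11v:
  (-43/3, -19/3) → W = -84
  (1/9, 73/9) → W = 268/3
  (-253/63, 641/63) → W = 2266/21
The feasible region has finitely many vertices and no improving ray; the maximum is 2266/21 at (-253/63, 641/63).

bounded optimum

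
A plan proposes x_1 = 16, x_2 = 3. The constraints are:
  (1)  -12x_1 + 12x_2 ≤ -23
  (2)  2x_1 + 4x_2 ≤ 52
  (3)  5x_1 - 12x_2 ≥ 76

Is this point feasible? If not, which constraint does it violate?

Constraint (3): 5x_1 - 12x_2 = 44, which is not ≥ 76. All other constraints are satisfied.

not feasible — violates (3)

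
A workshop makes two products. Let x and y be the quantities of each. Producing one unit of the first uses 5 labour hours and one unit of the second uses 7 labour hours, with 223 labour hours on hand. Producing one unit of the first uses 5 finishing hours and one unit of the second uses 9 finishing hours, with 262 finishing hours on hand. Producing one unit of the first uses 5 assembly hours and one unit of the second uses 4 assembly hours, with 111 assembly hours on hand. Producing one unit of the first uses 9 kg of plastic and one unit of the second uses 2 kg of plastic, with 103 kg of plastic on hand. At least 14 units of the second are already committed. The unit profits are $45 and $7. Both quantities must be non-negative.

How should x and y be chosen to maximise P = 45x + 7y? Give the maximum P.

Extreme points and P = 45x + 7y:
  (0, 111/4) → P = 777/4
  (0, 14) → P = 98
  (95/13, 242/13) → P = 5969/13
  (25/3, 14) → P = 473

The optimum lies where 9x + 2y = 103 and y = 14.
Solving simultaneously gives x = 25/3, y = 14.

x = 25/3, y = 14, maximum P = 473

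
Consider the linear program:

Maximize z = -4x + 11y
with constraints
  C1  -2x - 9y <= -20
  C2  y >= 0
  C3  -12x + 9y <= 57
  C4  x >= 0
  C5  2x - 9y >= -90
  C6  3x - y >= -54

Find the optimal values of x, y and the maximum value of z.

x = 33/10, y = 161/15, maximum z = 1573/15

Corner points and z = -4x + 11y:
  (10, 0) → z = -40
  (0, 20/9) → z = 220/9
  (0, 19/3) → z = 209/3
  (33/10, 161/15) → z = 1573/15
The feasible region is unbounded (it extends along (9, 2), (1, 0)), but z strictly decreases along every unbounded feasible direction, so there is no improving ray and the maximum is attained at a vertex.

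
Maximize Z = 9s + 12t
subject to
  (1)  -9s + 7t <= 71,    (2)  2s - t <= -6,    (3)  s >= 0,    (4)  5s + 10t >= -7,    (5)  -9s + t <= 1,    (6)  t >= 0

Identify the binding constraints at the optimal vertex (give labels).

(1) and (2)

Corner points and Z = 9s + 12t:
  (29/5, 88/5) → Z = 1317/5
  (32/27, 35/3) → Z = 452/3
  (5/7, 52/7) → Z = 669/7

The maximum is at (29/5, 88/5). Substituting into each constraint, equality holds for (1) and (2); the remaining constraints have slack.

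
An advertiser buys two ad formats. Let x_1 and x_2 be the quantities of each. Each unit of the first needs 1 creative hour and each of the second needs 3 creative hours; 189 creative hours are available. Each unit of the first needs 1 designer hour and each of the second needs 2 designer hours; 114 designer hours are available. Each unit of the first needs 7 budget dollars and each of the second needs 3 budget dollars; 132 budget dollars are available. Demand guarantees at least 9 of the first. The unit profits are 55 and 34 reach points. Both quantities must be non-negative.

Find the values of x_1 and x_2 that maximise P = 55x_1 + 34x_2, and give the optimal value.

x_1 = 9, x_2 = 23, maximum P = 1277

Corner points and P = 55x_1 + 34x_2:
  (132/7, 0) → P = 7260/7
  (9, 0) → P = 495
  (9, 23) → P = 1277

At the optimal vertex, 7x_1 + 3x_2 = 132 and x_1 = 9.
Solving simultaneously gives x_1 = 9, x_2 = 23.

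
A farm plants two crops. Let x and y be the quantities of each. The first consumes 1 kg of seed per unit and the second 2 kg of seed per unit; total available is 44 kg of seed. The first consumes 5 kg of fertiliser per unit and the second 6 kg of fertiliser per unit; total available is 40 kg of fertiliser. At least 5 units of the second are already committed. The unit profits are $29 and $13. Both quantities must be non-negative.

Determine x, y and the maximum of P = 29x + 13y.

x = 2, y = 5, maximum P = 123

Feasible corners and P = 29x + 13y:
  (0, 20/3) → P = 260/3
  (0, 5) → P = 65
  (2, 5) → P = 123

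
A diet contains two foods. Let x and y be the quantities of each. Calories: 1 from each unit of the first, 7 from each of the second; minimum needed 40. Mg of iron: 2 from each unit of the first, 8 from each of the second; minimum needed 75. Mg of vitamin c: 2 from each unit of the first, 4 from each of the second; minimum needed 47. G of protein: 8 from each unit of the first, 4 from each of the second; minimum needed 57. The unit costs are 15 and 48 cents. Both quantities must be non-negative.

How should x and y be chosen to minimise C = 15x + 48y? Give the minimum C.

x = 19/2, y = 7, minimum C = 957/2

Vertices and C = 15x + 48y:
  (0, 57/4) → C = 684
  (40, 0) → C = 600
  (205/6, 5/6) → C = 1105/2
  (19/2, 7) → C = 957/2
  (5/3, 131/12) → C = 549
The feasible region is unbounded (it extends along (0, 1), (1, 0)), but C strictly increases along every unbounded feasible direction, so there is no improving ray and the minimum is attained at a vertex.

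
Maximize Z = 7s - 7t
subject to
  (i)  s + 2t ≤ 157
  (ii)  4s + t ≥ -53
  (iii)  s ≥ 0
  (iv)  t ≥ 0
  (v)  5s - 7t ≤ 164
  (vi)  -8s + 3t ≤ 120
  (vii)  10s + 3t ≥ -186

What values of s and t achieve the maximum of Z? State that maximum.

s = 1427/17, t = 621/17, maximum Z = 5642/17

Feasible corners and Z = 7s - 7t:
  (1427/17, 621/17) → Z = 5642/17
  (231/19, 1376/19) → Z = -8015/19
  (0, 0) → Z = 0
  (0, 40) → Z = -280
  (164/5, 0) → Z = 1148/5

The optimum lies where s + 2t = 157 and 5s - 7t = 164.
Solving simultaneously gives s = 1427/17, t = 621/17.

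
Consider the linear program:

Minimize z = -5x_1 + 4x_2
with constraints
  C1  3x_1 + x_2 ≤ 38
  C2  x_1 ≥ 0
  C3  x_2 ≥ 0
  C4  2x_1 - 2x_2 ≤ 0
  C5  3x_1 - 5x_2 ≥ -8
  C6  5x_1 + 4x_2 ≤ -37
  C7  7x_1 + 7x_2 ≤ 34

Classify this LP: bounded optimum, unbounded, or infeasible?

infeasible

The boundaries x_1 = 0 and x_2 = 0 meet at (0, 0), but that point violates 5x_1 + 4x_2 ≤ -37. Every candidate vertex is excluded by some other constraint, so the feasible region is empty.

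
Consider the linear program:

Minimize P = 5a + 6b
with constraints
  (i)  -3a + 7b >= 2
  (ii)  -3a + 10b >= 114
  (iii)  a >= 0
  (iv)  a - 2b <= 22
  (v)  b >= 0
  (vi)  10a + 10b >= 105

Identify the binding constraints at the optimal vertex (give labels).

(ii) and (iii)

Extreme points and P = 5a + 6b:
  (778/9, 112/3) → P = 5906/9
  (158, 68) → P = 1198
  (0, 57/5) → P = 342/5
The feasible region is unbounded (it extends along (0, 1), (2, 1)), but P strictly increases along every unbounded feasible direction, so there is no improving ray and the minimum is attained at a vertex.

The minimum is at (0, 57/5). Substituting into each constraint, equality holds for (ii) and (iii); the remaining constraints have slack.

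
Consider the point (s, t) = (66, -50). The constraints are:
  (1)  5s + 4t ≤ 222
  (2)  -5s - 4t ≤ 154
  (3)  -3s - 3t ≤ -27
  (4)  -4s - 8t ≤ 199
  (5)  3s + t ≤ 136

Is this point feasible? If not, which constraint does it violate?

Constraint (5): 3s + t = 148, which is not ≤ 136. All other constraints are satisfied.

not feasible — violates (5)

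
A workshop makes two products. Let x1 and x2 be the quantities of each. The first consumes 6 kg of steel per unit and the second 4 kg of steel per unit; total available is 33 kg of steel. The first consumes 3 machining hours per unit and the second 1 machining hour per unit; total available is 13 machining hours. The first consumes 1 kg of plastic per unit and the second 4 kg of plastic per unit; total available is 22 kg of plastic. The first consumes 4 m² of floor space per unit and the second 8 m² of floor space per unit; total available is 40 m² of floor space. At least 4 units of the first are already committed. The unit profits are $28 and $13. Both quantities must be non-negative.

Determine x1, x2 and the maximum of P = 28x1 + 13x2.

x1 = 4, x2 = 1, maximum P = 125

Vertices and P = 28x1 + 13x2:
  (13/3, 0) → P = 364/3
  (4, 0) → P = 112
  (4, 1) → P = 125

At the optimal vertex, 3x1 + x2 = 13 and x1 = 4.
Solving simultaneously gives x1 = 4, x2 = 1.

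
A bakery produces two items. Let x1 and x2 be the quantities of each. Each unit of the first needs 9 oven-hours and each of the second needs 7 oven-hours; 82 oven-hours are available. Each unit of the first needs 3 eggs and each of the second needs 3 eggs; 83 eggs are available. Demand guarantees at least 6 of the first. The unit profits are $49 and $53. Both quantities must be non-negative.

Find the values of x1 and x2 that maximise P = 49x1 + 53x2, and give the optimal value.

Extreme points and P = 49x1 + 53x2:
  (82/9, 0) → P = 4018/9
  (6, 0) → P = 294
  (6, 4) → P = 506

x1 = 6, x2 = 4, maximum P = 506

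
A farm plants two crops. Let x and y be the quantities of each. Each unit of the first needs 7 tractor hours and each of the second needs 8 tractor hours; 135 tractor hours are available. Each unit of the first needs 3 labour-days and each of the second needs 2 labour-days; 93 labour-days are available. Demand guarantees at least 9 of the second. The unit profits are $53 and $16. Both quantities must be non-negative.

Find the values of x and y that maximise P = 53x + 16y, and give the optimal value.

x = 9, y = 9, maximum P = 621

The optimum lies where 7x + 8y = 135 and y = 9.
Solving simultaneously gives x = 9, y = 9.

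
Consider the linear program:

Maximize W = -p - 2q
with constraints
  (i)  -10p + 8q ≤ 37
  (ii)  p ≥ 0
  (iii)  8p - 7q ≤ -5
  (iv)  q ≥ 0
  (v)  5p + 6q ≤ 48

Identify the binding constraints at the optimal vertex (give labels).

Extreme points and W = -p - 2q:
  (0, 37/8) → W = -37/4
  (81/50, 133/20) → W = -373/25
  (0, 5/7) → W = -10/7
  (306/83, 409/83) → W = -1124/83

The maximum is at (0, 5/7). Substituting into each constraint, equality holds for (ii) and (iii); the remaining constraints have slack.

(ii) and (iii)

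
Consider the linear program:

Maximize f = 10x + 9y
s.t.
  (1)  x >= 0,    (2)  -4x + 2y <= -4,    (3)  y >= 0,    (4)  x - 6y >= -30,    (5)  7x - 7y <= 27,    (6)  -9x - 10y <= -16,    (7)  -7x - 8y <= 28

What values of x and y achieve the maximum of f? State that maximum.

x = 372/35, y = 237/35, maximum f = 5853/35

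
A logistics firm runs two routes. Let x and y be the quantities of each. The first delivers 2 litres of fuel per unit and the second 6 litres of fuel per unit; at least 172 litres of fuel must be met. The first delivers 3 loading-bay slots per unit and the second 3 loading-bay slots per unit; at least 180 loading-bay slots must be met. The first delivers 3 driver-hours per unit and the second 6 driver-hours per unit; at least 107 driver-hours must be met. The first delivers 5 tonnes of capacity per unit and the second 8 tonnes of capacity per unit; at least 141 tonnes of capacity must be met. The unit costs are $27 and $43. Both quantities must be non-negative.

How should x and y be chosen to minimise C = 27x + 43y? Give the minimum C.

The feasible region is unbounded (it extends along (0, 1), (1, 0)), but C strictly increases along every unbounded feasible direction, so there is no improving ray and the minimum is attained at a vertex.

x = 47, y = 13, minimum C = 1828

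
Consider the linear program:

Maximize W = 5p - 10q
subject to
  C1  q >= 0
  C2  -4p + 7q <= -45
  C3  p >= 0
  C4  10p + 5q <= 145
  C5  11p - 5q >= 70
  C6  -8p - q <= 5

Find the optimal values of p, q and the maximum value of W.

Extreme points and W = 5p - 10q:
  (45/4, 0) → W = 225/4
  (29/2, 0) → W = 145/2
  (124/9, 13/9) → W = 490/9

The binding constraints are q = 0 and 10p + 5q = 145.
Solving simultaneously gives p = 29/2, q = 0.

p = 29/2, q = 0, maximum W = 145/2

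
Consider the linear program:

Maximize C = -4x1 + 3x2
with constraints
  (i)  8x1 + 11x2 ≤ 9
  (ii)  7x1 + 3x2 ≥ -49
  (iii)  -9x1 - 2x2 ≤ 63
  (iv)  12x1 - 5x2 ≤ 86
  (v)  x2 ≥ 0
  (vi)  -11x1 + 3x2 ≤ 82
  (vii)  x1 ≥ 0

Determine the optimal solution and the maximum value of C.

x1 = 0, x2 = 9/11, maximum C = 27/11

Feasible corners and C = -4x1 + 3x2:
  (9/8, 0) → C = -9/2
  (0, 9/11) → C = 27/11
  (0, 0) → C = 0

The binding constraints are 8x1 + 11x2 = 9 and x1 = 0.
Solving simultaneously gives x1 = 0, x2 = 9/11.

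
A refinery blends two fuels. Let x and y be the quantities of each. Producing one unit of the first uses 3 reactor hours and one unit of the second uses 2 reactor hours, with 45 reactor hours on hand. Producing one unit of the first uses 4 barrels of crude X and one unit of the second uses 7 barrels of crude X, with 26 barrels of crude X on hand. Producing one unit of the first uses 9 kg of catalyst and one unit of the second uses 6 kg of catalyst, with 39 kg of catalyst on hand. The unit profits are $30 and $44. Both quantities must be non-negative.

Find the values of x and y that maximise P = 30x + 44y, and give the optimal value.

x = 3, y = 2, maximum P = 178

Corner points and P = 30x + 44y:
  (0, 0) → P = 0
  (0, 26/7) → P = 1144/7
  (13/3, 0) → P = 130
  (3, 2) → P = 178

At the optimal vertex, 4x + 7y = 26 and 9x + 6y = 39.
Solving simultaneously gives x = 3, y = 2.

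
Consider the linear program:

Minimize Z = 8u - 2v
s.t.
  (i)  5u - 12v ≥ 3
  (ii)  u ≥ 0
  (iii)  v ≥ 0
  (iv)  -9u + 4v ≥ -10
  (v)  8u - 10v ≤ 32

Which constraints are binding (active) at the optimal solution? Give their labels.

Feasible corners and Z = 8u - 2v:
  (3/5, 0) → Z = 24/5
  (27/22, 23/88) → Z = 409/44
  (10/9, 0) → Z = 80/9

The minimum is at (3/5, 0). Substituting into each constraint, equality holds for (i) and (iii); the remaining constraints have slack.

(i) and (iii)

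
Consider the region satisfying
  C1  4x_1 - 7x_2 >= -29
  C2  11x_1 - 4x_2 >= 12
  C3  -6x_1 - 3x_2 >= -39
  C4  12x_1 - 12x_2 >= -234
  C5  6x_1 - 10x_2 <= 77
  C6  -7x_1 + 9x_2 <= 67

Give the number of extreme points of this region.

4

Pairwise boundary intersections that survive every other constraint:
  (200/61, 367/61)
  (31/9, 55/9)
  (-94/43, -775/86)
  (207/26, -38/13)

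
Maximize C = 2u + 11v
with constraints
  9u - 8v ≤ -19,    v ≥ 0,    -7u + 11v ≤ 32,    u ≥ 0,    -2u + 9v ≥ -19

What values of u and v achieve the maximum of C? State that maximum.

Corner points and C = 2u + 11v:
  (47/43, 155/43) → C = 1799/43
  (0, 19/8) → C = 209/8
  (0, 32/11) → C = 32

The binding constraints are 9u - 8v = -19 and -7u + 11v = 32.
Solving simultaneously gives u = 47/43, v = 155/43.

u = 47/43, v = 155/43, maximum C = 1799/43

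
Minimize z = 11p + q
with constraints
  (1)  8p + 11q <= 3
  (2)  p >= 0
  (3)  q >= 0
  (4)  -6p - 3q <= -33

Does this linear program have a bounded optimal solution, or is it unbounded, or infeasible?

infeasible

The boundaries 8p + 11q = 3 and p = 0 meet at (0, 3/11), but that point violates -6p - 3q ≤ -33. Every candidate vertex is excluded by some other constraint, so the feasible region is empty.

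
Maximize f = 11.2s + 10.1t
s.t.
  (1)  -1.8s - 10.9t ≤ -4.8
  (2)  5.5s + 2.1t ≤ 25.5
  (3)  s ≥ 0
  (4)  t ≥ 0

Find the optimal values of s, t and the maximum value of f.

Feasible corners and f = 11.2s + 10.1t:
  (0, 48/109) → f = 2424/545
  (8/3, 0) → f = 448/15
  (0, 85/7) → f = 1717/14
  (51/11, 0) → f = 2856/55

The binding constraints are 5.5s + 2.1t = 25.5 and s = 0.
Solving simultaneously gives s = 0, t = 85/7.

s = 0, t = 85/7, maximum f = 1717/14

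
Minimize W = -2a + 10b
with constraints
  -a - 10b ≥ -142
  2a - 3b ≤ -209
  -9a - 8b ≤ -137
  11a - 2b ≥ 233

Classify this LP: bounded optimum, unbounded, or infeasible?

infeasible

The boundaries -a - 10b = -142 and 11a - 2b = 233 meet at (1307/56, 1329/112), but that point violates 2a - 3b ≤ -209. Every candidate vertex is excluded by some other constraint, so the feasible region is empty.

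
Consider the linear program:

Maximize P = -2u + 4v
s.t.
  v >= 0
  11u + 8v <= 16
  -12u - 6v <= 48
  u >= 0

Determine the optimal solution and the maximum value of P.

u = 0, v = 2, maximum P = 8

Feasible corners and P = -2u + 4v:
  (16/11, 0) → P = -32/11
  (0, 0) → P = 0
  (0, 2) → P = 8

The optimum lies where 11u + 8v = 16 and u = 0.
Solving simultaneously gives u = 0, v = 2.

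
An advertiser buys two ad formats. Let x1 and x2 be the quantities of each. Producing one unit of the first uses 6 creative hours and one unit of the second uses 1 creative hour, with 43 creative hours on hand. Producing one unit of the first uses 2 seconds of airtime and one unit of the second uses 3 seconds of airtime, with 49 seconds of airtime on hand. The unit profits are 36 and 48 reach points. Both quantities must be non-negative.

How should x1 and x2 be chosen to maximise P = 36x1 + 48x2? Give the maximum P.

Extreme points and P = 36x1 + 48x2:
  (0, 0) → P = 0
  (0, 49/3) → P = 784
  (43/6, 0) → P = 258
  (5, 13) → P = 804

x1 = 5, x2 = 13, maximum P = 804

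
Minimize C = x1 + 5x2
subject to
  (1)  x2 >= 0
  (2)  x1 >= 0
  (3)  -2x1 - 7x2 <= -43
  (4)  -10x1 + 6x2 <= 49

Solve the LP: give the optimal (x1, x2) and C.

Feasible corners and C = x1 + 5x2:
  (43/2, 0) → C = 43/2
  (0, 43/7) → C = 215/7
  (0, 49/6) → C = 245/6
The feasible region is unbounded (it extends along (3, 5), (1, 0)), but C strictly increases along every unbounded feasible direction, so there is no improving ray and the minimum is attained at a vertex.

The binding constraints are x2 = 0 and -2x1 - 7x2 = -43.
Solving simultaneously gives x1 = 43/2, x2 = 0.

x1 = 43/2, x2 = 0, minimum C = 43/2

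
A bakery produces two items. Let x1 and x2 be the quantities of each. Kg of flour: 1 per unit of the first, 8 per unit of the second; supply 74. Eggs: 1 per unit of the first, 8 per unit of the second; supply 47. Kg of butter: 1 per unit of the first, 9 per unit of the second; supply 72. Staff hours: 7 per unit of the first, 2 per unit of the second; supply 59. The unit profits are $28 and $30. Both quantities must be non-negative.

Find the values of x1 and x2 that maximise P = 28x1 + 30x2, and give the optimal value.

Extreme points and P = 28x1 + 30x2:
  (0, 0) → P = 0
  (0, 47/8) → P = 705/4
  (59/7, 0) → P = 236
  (7, 5) → P = 346

The optimum lies where x1 + 8x2 = 47 and 7x1 + 2x2 = 59.
Solving simultaneously gives x1 = 7, x2 = 5.

x1 = 7, x2 = 5, maximum P = 346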